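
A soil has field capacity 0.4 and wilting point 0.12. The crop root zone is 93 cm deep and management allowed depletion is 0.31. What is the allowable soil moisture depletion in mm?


SMD = (FC - PWP) * d * MAD * 10
SMD = (0.4 - 0.12) * 93 * 0.31 * 10
SMD = 0.2800 * 93 * 0.31 * 10

80.7240 mm


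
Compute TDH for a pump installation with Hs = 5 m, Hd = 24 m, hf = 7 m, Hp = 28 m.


TDH = Hs + Hd + hf + Hp = 5 + 24 + 7 + 28 = 64

64 m


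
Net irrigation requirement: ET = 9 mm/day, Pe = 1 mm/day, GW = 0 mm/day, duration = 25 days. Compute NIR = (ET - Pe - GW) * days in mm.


Daily deficit = ET - Pe - GW = 9 - 1 - 0 = 8 mm/day
NIR = 8 * 25 = 200 mm

200.0000 mm


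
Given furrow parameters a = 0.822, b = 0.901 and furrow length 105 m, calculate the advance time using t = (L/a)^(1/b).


t = (L/a)^(1/b)
t = (105/0.822)^(1/0.901)
t = 127.737226^(1/0.901)

217.6483 min


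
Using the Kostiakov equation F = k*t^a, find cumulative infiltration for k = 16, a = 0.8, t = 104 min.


F = k * t^a = 16 * 104^0.8
F = 16 * 41.079644

657.2743 mm


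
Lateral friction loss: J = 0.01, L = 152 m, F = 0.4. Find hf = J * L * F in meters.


hf = J * L * F = 0.01 * 152 * 0.4 = 0.6080 m

0.6080 m


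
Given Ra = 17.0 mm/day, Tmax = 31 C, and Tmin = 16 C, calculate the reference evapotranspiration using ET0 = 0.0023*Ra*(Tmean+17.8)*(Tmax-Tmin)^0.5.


Tmean = (Tmax + Tmin)/2 = (31 + 16)/2 = 23.5
ET0 = 0.0023 * 17.0 * (23.5 + 17.8) * sqrt(31 - 16)
ET0 = 0.0023 * 17.0 * 41.3 * 3.872983

6.2542 mm/day


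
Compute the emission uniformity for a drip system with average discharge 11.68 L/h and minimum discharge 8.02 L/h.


EU = (q_min/q_avg)*100 = (8.02/11.68)*100 = 68.6644%

68.6644 %


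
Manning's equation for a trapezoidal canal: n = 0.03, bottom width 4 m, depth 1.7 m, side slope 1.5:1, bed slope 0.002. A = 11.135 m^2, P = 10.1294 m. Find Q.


R = A/P = 11.135/10.1294 = 1.099275
Q = (1/0.03) * 11.135 * 1.099275^(2/3) * 0.002^0.5

17.6802 m^3/s


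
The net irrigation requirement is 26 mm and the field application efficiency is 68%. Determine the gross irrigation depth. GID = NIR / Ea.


Ea = 68% = 0.68
GID = NIR / Ea = 26 / 0.68 = 38.2353 mm

38.2353 mm


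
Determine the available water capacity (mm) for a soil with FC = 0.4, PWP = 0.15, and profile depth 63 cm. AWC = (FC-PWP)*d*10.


AWC = (FC - PWP) * d * 10
AWC = (0.4 - 0.15) * 63 * 10
AWC = 0.2500 * 63 * 10

157.5000 mm


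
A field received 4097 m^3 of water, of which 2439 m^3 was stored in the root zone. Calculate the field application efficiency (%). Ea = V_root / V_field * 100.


Ea = V_root / V_field * 100 = 2439 / 4097 * 100 = 59.5314%

59.5314 %


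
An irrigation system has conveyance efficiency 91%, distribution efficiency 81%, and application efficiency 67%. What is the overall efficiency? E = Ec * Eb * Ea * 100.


Ec = 0.91, Eb = 0.81, Ea = 0.67
E = 0.91 * 0.81 * 0.67 * 100 = 49.3857%

49.3857 %


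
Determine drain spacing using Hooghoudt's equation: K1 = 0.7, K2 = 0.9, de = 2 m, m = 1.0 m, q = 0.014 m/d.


S^2 = 8*K2*de*m/q + 4*K1*m^2/q
S^2 = 8*0.9*2*1.0/0.014 + 4*0.7*1.0^2/0.014
S = sqrt(1228.5714)

35.0510 m


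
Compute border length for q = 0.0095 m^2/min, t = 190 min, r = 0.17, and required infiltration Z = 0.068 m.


L = q*t/((1+r)*Z)
L = 0.0095*190/((1+0.17)*0.068)
L = 1.805/0.07956

22.6873 m


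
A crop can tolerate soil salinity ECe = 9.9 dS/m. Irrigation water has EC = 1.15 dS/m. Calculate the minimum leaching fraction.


LR = ECiw / (5*ECe - ECiw)
LR = 1.15 / (5*9.9 - 1.15)
LR = 1.15 / 48.3500

0.0238


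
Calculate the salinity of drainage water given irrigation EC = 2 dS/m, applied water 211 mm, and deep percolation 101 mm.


EC_dw = EC_iw * D_iw / D_dw
EC_dw = 2 * 211 / 101
EC_dw = 422 / 101

4.1782 dS/m


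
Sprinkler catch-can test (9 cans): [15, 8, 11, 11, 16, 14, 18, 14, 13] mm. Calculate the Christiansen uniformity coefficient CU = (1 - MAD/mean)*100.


mean = 13.333333 mm
MAD = 2.296296 mm
CU = (1 - 2.296296/13.333333)*100

82.7778 %


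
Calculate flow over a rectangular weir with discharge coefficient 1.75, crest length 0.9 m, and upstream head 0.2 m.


Q = C * L * H^(3/2) = 1.75 * 0.9 * 0.2^1.5 = 1.75 * 0.9 * 0.089443

0.1409 m^3/s


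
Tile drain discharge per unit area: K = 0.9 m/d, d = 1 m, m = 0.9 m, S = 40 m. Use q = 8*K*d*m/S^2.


q = 8*K*d*m/S^2
q = 8*0.9*1*0.9/40^2
q = 6.4800 / 1600

0.0041 m/d


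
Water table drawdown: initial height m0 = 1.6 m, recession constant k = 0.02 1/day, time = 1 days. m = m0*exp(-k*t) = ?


m = m0 * exp(-k*t)
m = 1.6 * exp(-0.02 * 1)
m = 1.6 * exp(-0.0200)

1.5683 m


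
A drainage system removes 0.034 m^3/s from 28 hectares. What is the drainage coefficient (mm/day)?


DC = Q * 86400 / (A * 10000) * 1000
DC = 0.034 * 86400 / (28 * 10000) * 1000
DC = 2937600.0000 / 280000

10.4914 mm/day


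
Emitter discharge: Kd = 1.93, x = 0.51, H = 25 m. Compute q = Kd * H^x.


q = Kd * H^x = 1.93 * 25^0.51 = 1.93 * 5.163562

9.9657 L/h


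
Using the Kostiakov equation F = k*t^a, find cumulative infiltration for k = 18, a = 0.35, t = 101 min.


F = k * t^a = 18 * 101^0.35
F = 18 * 5.029357

90.5284 mm


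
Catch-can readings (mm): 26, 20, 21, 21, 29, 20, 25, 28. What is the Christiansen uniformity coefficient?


mean = 23.750000 mm
MAD = 3.250000 mm
CU = (1 - 3.250000/23.750000)*100

86.3158 %


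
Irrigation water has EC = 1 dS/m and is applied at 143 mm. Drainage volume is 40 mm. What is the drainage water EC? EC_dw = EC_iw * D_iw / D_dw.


EC_dw = EC_iw * D_iw / D_dw
EC_dw = 1 * 143 / 40
EC_dw = 143 / 40

3.5750 dS/m


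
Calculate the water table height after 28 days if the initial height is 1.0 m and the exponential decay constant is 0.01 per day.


m = m0 * exp(-k*t)
m = 1.0 * exp(-0.01 * 28)
m = 1.0 * exp(-0.2800)

0.7558 m


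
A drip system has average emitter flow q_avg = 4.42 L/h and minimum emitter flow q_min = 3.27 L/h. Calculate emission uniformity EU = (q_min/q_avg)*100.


EU = (q_min/q_avg)*100 = (3.27/4.42)*100 = 73.9819%

73.9819 %


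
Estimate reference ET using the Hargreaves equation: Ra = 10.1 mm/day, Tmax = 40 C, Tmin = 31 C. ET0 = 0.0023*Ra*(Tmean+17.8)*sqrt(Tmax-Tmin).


Tmean = (Tmax + Tmin)/2 = (40 + 31)/2 = 35.5
ET0 = 0.0023 * 10.1 * (35.5 + 17.8) * sqrt(40 - 31)
ET0 = 0.0023 * 10.1 * 53.3 * 3.000000

3.7145 mm/day


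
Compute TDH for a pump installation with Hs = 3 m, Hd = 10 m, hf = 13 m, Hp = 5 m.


TDH = Hs + Hd + hf + Hp = 3 + 10 + 13 + 5 = 31

31 m


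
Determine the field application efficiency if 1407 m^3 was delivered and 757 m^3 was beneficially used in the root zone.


Ea = V_root / V_field * 100 = 757 / 1407 * 100 = 53.8024%

53.8024 %


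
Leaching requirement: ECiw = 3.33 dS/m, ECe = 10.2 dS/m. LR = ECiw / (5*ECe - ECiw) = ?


LR = ECiw / (5*ECe - ECiw)
LR = 3.33 / (5*10.2 - 3.33)
LR = 3.33 / 47.6700

0.0699


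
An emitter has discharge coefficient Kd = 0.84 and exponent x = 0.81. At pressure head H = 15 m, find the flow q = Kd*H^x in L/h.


q = Kd * H^x = 0.84 * 15^0.81 = 0.84 * 8.966726

7.5320 L/h


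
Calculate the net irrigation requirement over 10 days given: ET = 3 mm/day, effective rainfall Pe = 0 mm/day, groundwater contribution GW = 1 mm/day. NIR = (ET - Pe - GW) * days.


Daily deficit = ET - Pe - GW = 3 - 0 - 1 = 2 mm/day
NIR = 2 * 10 = 20 mm

20.0000 mm


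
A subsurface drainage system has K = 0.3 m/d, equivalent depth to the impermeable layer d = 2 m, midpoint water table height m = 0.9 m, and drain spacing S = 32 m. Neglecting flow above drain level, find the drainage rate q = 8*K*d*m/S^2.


q = 8*K*d*m/S^2
q = 8*0.3*2*0.9/32^2
q = 4.3200 / 1024

0.0042 m/d


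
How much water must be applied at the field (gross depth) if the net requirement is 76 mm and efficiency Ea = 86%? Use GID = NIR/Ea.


Ea = 86% = 0.86
GID = NIR / Ea = 76 / 0.86 = 88.3721 mm

88.3721 mm


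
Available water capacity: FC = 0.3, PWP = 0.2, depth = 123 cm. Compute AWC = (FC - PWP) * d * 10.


AWC = (FC - PWP) * d * 10
AWC = (0.3 - 0.2) * 123 * 10
AWC = 0.1000 * 123 * 10

123.0000 mm


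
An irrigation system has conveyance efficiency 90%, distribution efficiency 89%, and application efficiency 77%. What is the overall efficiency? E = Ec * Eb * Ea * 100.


Ec = 0.9, Eb = 0.89, Ea = 0.77
E = 0.9 * 0.89 * 0.77 * 100 = 61.6770%

61.6770 %


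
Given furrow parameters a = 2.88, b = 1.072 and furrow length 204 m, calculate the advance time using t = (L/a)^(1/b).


t = (L/a)^(1/b)
t = (204/2.88)^(1/1.072)
t = 70.833333^(1/1.072)

53.2069 min


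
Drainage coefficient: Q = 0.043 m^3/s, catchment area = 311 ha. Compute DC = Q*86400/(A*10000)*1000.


DC = Q * 86400 / (A * 10000) * 1000
DC = 0.043 * 86400 / (311 * 10000) * 1000
DC = 3715200.0000 / 3110000

1.1946 mm/day


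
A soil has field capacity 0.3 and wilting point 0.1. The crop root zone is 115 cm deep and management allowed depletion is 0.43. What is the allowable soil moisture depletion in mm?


SMD = (FC - PWP) * d * MAD * 10
SMD = (0.3 - 0.1) * 115 * 0.43 * 10
SMD = 0.2000 * 115 * 0.43 * 10

98.9000 mm


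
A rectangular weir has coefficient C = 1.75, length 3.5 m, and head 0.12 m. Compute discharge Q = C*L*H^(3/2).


Q = C * L * H^(3/2) = 1.75 * 3.5 * 0.12^1.5 = 1.75 * 3.5 * 0.041569

0.2546 m^3/s


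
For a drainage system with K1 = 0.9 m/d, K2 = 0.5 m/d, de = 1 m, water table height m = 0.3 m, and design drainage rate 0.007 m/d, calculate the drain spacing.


S^2 = 8*K2*de*m/q + 4*K1*m^2/q
S^2 = 8*0.5*1*0.3/0.007 + 4*0.9*0.3^2/0.007
S = sqrt(217.7143)

14.7551 m


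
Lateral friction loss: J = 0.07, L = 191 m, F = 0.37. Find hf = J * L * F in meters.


hf = J * L * F = 0.07 * 191 * 0.37 = 4.9469 m

4.9469 m


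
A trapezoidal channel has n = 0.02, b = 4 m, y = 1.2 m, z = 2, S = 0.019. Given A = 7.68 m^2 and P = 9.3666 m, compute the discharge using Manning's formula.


R = A/P = 7.68/9.3666 = 0.819935
Q = (1/0.02) * 7.68 * 0.819935^(2/3) * 0.019^0.5

46.3690 m^3/s


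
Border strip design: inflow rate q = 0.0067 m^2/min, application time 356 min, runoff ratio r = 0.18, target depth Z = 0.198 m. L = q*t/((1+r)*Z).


L = q*t/((1+r)*Z)
L = 0.0067*356/((1+0.18)*0.198)
L = 2.3852/0.23364

10.2089 m


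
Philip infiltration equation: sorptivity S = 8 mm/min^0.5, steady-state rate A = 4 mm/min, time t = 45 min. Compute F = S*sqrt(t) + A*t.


F = S*sqrt(t) + A*t
F = 8*sqrt(45) + 4*45
F = 8*6.708204 + 180

233.6656 mm


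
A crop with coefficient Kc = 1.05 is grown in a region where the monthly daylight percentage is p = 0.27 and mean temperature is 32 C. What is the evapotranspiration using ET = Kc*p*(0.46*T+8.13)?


ET = Kc * p * (0.46*T + 8.13)
ET = 1.05 * 0.27 * (0.46*32 + 8.13)
ET = 1.05 * 0.27 * 22.8500

6.4780 mm/day


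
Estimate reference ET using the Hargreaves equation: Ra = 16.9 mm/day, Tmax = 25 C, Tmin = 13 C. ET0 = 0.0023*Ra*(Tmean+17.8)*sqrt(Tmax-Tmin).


Tmean = (Tmax + Tmin)/2 = (25 + 13)/2 = 19.0
ET0 = 0.0023 * 16.9 * (19.0 + 17.8) * sqrt(25 - 13)
ET0 = 0.0023 * 16.9 * 36.8 * 3.464102

4.9551 mm/day


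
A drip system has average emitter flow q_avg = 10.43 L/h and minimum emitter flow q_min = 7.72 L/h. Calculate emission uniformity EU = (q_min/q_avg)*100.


EU = (q_min/q_avg)*100 = (7.72/10.43)*100 = 74.0173%

74.0173 %


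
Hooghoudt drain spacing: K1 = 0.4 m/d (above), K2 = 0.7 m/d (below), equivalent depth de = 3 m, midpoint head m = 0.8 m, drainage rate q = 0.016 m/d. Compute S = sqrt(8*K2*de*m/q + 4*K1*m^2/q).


S^2 = 8*K2*de*m/q + 4*K1*m^2/q
S^2 = 8*0.7*3*0.8/0.016 + 4*0.4*0.8^2/0.016
S = sqrt(904.0000)

30.0666 m


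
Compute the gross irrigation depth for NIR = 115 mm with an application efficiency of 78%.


Ea = 78% = 0.78
GID = NIR / Ea = 115 / 0.78 = 147.4359 mm

147.4359 mm


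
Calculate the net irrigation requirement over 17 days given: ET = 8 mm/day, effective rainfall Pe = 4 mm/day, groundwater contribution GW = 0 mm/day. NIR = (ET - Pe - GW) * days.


Daily deficit = ET - Pe - GW = 8 - 4 - 0 = 4 mm/day
NIR = 4 * 17 = 68 mm

68.0000 mm


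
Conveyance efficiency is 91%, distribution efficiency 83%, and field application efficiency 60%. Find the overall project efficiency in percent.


Ec = 0.91, Eb = 0.83, Ea = 0.6
E = 0.91 * 0.83 * 0.6 * 100 = 45.3180%

45.3180 %


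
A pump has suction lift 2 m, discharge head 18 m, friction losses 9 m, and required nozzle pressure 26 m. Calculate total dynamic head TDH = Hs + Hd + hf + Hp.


TDH = Hs + Hd + hf + Hp = 2 + 18 + 9 + 26 = 55

55 m


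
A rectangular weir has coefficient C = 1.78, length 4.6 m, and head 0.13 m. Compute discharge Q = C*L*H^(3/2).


Q = C * L * H^(3/2) = 1.78 * 4.6 * 0.13^1.5 = 1.78 * 4.6 * 0.046872

0.3838 m^3/s


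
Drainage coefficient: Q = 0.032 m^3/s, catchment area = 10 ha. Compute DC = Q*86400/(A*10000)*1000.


DC = Q * 86400 / (A * 10000) * 1000
DC = 0.032 * 86400 / (10 * 10000) * 1000
DC = 2764800.0000 / 100000

27.6480 mm/day


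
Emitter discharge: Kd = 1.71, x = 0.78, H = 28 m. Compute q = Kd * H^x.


q = Kd * H^x = 1.71 * 28^0.78 = 1.71 * 13.451889

23.0027 L/h


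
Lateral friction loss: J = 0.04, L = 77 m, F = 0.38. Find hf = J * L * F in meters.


hf = J * L * F = 0.04 * 77 * 0.38 = 1.1704 m

1.1704 m


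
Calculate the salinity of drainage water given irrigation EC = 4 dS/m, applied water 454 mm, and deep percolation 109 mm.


EC_dw = EC_iw * D_iw / D_dw
EC_dw = 4 * 454 / 109
EC_dw = 1816 / 109

16.6606 dS/m


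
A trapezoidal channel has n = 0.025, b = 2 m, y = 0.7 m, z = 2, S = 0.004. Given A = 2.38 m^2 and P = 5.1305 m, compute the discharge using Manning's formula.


R = A/P = 2.38/5.1305 = 0.463892
Q = (1/0.025) * 2.38 * 0.463892^(2/3) * 0.004^0.5

3.6081 m^3/s


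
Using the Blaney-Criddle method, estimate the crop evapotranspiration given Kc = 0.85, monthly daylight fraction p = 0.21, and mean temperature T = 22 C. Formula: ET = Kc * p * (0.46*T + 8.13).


ET = Kc * p * (0.46*T + 8.13)
ET = 0.85 * 0.21 * (0.46*22 + 8.13)
ET = 0.85 * 0.21 * 18.2500

3.2576 mm/day


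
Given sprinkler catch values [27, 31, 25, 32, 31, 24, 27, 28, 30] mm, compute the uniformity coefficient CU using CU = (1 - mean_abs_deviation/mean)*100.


mean = 28.333333 mm
MAD = 2.370370 mm
CU = (1 - 2.370370/28.333333)*100

91.6340 %


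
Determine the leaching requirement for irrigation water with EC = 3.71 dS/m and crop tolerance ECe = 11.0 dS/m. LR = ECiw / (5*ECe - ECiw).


LR = ECiw / (5*ECe - ECiw)
LR = 3.71 / (5*11.0 - 3.71)
LR = 3.71 / 51.2900

0.0723


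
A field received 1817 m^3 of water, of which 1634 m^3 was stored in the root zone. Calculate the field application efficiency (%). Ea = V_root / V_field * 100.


Ea = V_root / V_field * 100 = 1634 / 1817 * 100 = 89.9285%

89.9285 %


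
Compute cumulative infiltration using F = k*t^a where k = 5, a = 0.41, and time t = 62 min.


F = k * t^a = 5 * 62^0.41
F = 5 * 5.431010

27.1550 mm


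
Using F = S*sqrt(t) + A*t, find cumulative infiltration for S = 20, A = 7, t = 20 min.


F = S*sqrt(t) + A*t
F = 20*sqrt(20) + 7*20
F = 20*4.472136 + 140

229.4427 mm


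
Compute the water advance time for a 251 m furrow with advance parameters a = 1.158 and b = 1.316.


t = (L/a)^(1/b)
t = (251/1.158)^(1/1.316)
t = 216.753022^(1/1.316)

59.5730 min


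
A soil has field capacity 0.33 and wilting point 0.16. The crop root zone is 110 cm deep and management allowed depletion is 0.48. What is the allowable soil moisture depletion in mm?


SMD = (FC - PWP) * d * MAD * 10
SMD = (0.33 - 0.16) * 110 * 0.48 * 10
SMD = 0.1700 * 110 * 0.48 * 10

89.7600 mm


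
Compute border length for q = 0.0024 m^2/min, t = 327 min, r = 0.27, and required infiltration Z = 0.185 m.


L = q*t/((1+r)*Z)
L = 0.0024*327/((1+0.27)*0.185)
L = 0.7848/0.23495

3.3403 m


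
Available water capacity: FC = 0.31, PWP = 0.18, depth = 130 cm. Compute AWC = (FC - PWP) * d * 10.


AWC = (FC - PWP) * d * 10
AWC = (0.31 - 0.18) * 130 * 10
AWC = 0.1300 * 130 * 10

169.0000 mm


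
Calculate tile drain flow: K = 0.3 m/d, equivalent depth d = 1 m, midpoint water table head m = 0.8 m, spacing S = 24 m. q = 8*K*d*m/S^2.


q = 8*K*d*m/S^2
q = 8*0.3*1*0.8/24^2
q = 1.9200 / 576

0.0033 m/d


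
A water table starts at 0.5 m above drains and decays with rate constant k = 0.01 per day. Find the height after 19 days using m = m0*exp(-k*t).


m = m0 * exp(-k*t)
m = 0.5 * exp(-0.01 * 19)
m = 0.5 * exp(-0.1900)

0.4135 m


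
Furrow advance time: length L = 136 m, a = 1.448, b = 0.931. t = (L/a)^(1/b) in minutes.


t = (L/a)^(1/b)
t = (136/1.448)^(1/0.931)
t = 93.922652^(1/0.931)

131.5164 min


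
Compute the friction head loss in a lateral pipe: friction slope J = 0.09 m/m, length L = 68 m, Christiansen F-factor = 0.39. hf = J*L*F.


hf = J * L * F = 0.09 * 68 * 0.39 = 2.3868 m

2.3868 m


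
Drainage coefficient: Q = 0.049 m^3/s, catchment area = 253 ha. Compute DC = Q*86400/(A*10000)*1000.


DC = Q * 86400 / (A * 10000) * 1000
DC = 0.049 * 86400 / (253 * 10000) * 1000
DC = 4233600.0000 / 2530000

1.6734 mm/day


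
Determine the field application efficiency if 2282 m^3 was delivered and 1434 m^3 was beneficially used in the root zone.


Ea = V_root / V_field * 100 = 1434 / 2282 * 100 = 62.8396%

62.8396 %


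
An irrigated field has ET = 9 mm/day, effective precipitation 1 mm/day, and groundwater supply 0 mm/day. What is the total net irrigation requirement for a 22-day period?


Daily deficit = ET - Pe - GW = 9 - 1 - 0 = 8 mm/day
NIR = 8 * 22 = 176 mm

176.0000 mm


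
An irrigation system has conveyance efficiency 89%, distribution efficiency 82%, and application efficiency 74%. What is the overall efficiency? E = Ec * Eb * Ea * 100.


Ec = 0.89, Eb = 0.82, Ea = 0.74
E = 0.89 * 0.82 * 0.74 * 100 = 54.0052%

54.0052 %


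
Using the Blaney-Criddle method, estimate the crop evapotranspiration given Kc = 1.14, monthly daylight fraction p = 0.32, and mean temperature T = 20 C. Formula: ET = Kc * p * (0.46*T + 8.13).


ET = Kc * p * (0.46*T + 8.13)
ET = 1.14 * 0.32 * (0.46*20 + 8.13)
ET = 1.14 * 0.32 * 17.3300

6.3220 mm/day


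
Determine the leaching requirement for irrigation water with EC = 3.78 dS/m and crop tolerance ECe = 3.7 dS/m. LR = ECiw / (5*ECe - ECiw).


LR = ECiw / (5*ECe - ECiw)
LR = 3.78 / (5*3.7 - 3.78)
LR = 3.78 / 14.7200

0.2568


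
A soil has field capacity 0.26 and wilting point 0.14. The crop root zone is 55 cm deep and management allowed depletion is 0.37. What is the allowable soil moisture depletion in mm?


SMD = (FC - PWP) * d * MAD * 10
SMD = (0.26 - 0.14) * 55 * 0.37 * 10
SMD = 0.1200 * 55 * 0.37 * 10

24.4200 mm


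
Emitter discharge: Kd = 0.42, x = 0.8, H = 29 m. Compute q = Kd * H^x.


q = Kd * H^x = 0.42 * 29^0.8 = 0.42 * 14.788305

6.2111 L/h


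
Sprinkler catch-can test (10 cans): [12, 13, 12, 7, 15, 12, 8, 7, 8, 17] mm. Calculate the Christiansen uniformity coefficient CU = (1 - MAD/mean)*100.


mean = 11.100000 mm
MAD = 2.880000 mm
CU = (1 - 2.880000/11.100000)*100

74.0541 %


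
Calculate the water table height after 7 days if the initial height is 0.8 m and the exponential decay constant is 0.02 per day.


m = m0 * exp(-k*t)
m = 0.8 * exp(-0.02 * 7)
m = 0.8 * exp(-0.1400)

0.6955 m


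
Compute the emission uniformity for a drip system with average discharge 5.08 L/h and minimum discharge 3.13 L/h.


EU = (q_min/q_avg)*100 = (3.13/5.08)*100 = 61.6142%

61.6142 %


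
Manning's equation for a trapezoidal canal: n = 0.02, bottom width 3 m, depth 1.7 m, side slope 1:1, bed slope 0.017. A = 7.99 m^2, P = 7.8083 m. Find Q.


R = A/P = 7.99/7.8083 = 1.023270
Q = (1/0.02) * 7.99 * 1.023270^(2/3) * 0.017^0.5

52.8934 m^3/s


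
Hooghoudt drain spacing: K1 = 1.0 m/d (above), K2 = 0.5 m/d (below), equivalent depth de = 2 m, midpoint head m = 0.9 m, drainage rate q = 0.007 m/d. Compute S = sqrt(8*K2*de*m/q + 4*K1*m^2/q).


S^2 = 8*K2*de*m/q + 4*K1*m^2/q
S^2 = 8*0.5*2*0.9/0.007 + 4*1.0*0.9^2/0.007
S = sqrt(1491.4286)

38.6190 m


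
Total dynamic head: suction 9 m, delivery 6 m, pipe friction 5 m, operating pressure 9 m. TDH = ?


TDH = Hs + Hd + hf + Hp = 9 + 6 + 5 + 9 = 29

29 m


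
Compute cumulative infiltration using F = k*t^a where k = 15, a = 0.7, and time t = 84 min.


F = k * t^a = 15 * 84^0.7
F = 15 * 22.232869

333.4930 mm


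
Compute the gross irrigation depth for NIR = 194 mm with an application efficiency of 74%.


Ea = 74% = 0.74
GID = NIR / Ea = 194 / 0.74 = 262.1622 mm

262.1622 mm


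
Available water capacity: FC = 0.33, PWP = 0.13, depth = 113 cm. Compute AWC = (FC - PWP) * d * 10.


AWC = (FC - PWP) * d * 10
AWC = (0.33 - 0.13) * 113 * 10
AWC = 0.2000 * 113 * 10

226.0000 mm


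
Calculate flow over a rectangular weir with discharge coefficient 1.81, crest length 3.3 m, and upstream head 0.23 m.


Q = C * L * H^(3/2) = 1.81 * 3.3 * 0.23^1.5 = 1.81 * 3.3 * 0.110304

0.6588 m^3/s


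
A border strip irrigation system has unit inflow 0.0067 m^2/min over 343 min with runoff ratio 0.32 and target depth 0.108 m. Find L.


L = q*t/((1+r)*Z)
L = 0.0067*343/((1+0.32)*0.108)
L = 2.2981/0.14256

16.1202 m


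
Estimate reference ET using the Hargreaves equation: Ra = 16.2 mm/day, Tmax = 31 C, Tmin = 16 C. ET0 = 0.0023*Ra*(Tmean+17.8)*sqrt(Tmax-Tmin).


Tmean = (Tmax + Tmin)/2 = (31 + 16)/2 = 23.5
ET0 = 0.0023 * 16.2 * (23.5 + 17.8) * sqrt(31 - 16)
ET0 = 0.0023 * 16.2 * 41.3 * 3.872983

5.9599 mm/day


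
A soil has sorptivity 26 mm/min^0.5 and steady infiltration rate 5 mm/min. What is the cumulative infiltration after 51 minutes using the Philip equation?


F = S*sqrt(t) + A*t
F = 26*sqrt(51) + 5*51
F = 26*7.141428 + 255

440.6771 mm


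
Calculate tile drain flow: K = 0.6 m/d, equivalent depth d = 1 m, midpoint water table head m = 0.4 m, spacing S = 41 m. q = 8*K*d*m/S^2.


q = 8*K*d*m/S^2
q = 8*0.6*1*0.4/41^2
q = 1.9200 / 1681

0.0011 m/d


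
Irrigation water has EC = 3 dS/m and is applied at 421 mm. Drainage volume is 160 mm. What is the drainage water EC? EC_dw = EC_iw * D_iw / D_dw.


EC_dw = EC_iw * D_iw / D_dw
EC_dw = 3 * 421 / 160
EC_dw = 1263 / 160

7.8937 dS/m


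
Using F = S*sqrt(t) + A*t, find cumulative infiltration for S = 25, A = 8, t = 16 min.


F = S*sqrt(t) + A*t
F = 25*sqrt(16) + 8*16
F = 25*4.000000 + 128

228.0000 mm


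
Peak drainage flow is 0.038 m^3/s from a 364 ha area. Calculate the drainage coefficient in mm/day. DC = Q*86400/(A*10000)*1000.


DC = Q * 86400 / (A * 10000) * 1000
DC = 0.038 * 86400 / (364 * 10000) * 1000
DC = 3283200.0000 / 3640000

0.9020 mm/day


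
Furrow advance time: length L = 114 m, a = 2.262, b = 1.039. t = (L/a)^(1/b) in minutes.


t = (L/a)^(1/b)
t = (114/2.262)^(1/1.039)
t = 50.397878^(1/1.039)

43.5021 min


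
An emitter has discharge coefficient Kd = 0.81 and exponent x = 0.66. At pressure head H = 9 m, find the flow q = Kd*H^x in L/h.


q = Kd * H^x = 0.81 * 9^0.66 = 0.81 * 4.263832

3.4537 L/h


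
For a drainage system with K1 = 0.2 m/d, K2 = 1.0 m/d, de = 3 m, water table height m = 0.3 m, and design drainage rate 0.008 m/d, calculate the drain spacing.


S^2 = 8*K2*de*m/q + 4*K1*m^2/q
S^2 = 8*1.0*3*0.3/0.008 + 4*0.2*0.3^2/0.008
S = sqrt(909.0000)

30.1496 m


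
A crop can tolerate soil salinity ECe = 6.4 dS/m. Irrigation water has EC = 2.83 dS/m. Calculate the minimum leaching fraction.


LR = ECiw / (5*ECe - ECiw)
LR = 2.83 / (5*6.4 - 2.83)
LR = 2.83 / 29.1700

0.0970


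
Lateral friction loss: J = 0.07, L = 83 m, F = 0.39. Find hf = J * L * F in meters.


hf = J * L * F = 0.07 * 83 * 0.39 = 2.2659 m

2.2659 m


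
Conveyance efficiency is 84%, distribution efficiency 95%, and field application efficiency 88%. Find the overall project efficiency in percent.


Ec = 0.84, Eb = 0.95, Ea = 0.88
E = 0.84 * 0.95 * 0.88 * 100 = 70.2240%

70.2240 %


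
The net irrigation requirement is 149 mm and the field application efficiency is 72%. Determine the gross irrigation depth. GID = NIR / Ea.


Ea = 72% = 0.72
GID = NIR / Ea = 149 / 0.72 = 206.9444 mm

206.9444 mm


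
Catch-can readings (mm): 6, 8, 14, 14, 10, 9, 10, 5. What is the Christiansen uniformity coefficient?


mean = 9.500000 mm
MAD = 2.500000 mm
CU = (1 - 2.500000/9.500000)*100

73.6842 %


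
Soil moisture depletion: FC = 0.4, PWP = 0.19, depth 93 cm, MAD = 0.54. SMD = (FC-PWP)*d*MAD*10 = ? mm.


SMD = (FC - PWP) * d * MAD * 10
SMD = (0.4 - 0.19) * 93 * 0.54 * 10
SMD = 0.2100 * 93 * 0.54 * 10

105.4620 mm


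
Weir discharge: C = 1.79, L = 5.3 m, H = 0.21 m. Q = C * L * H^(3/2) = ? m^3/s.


Q = C * L * H^(3/2) = 1.79 * 5.3 * 0.21^1.5 = 1.79 * 5.3 * 0.096234

0.9130 m^3/s


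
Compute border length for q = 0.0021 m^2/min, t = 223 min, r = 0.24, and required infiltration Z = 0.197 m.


L = q*t/((1+r)*Z)
L = 0.0021*223/((1+0.24)*0.197)
L = 0.4683/0.24428

1.9171 m


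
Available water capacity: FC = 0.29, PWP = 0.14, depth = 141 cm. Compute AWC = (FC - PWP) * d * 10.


AWC = (FC - PWP) * d * 10
AWC = (0.29 - 0.14) * 141 * 10
AWC = 0.1500 * 141 * 10

211.5000 mm


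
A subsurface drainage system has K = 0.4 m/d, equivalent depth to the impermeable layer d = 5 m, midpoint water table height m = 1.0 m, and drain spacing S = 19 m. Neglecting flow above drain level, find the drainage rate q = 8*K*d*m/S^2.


q = 8*K*d*m/S^2
q = 8*0.4*5*1.0/19^2
q = 16.0000 / 361

0.0443 m/d


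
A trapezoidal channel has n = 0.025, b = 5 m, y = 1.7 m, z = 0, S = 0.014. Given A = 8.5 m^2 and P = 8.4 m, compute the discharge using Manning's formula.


R = A/P = 8.5/8.4 = 1.011905
Q = (1/0.025) * 8.5 * 1.011905^(2/3) * 0.014^0.5

40.5480 m^3/s


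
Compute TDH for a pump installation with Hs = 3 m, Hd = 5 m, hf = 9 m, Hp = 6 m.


TDH = Hs + Hd + hf + Hp = 3 + 5 + 9 + 6 = 23

23 m


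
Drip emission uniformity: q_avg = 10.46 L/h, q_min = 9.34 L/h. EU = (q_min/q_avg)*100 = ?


EU = (q_min/q_avg)*100 = (9.34/10.46)*100 = 89.2925%

89.2925 %


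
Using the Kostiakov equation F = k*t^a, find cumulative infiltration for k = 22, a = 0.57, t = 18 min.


F = k * t^a = 22 * 18^0.57
F = 22 * 5.194040

114.2689 mm


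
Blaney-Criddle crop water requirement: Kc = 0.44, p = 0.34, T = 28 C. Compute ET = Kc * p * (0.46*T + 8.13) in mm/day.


ET = Kc * p * (0.46*T + 8.13)
ET = 0.44 * 0.34 * (0.46*28 + 8.13)
ET = 0.44 * 0.34 * 21.0100

3.1431 mm/day


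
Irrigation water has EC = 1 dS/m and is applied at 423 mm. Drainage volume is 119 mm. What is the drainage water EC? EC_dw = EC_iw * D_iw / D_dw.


EC_dw = EC_iw * D_iw / D_dw
EC_dw = 1 * 423 / 119
EC_dw = 423 / 119

3.5546 dS/m


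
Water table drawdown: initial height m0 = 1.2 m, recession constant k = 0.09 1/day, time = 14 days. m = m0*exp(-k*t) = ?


m = m0 * exp(-k*t)
m = 1.2 * exp(-0.09 * 14)
m = 1.2 * exp(-1.2600)

0.3404 m


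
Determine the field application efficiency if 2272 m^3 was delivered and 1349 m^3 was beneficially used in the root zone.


Ea = V_root / V_field * 100 = 1349 / 2272 * 100 = 59.3750%

59.3750 %


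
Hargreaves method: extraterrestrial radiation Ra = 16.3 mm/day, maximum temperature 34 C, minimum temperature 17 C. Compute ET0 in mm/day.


Tmean = (Tmax + Tmin)/2 = (34 + 17)/2 = 25.5
ET0 = 0.0023 * 16.3 * (25.5 + 17.8) * sqrt(34 - 17)
ET0 = 0.0023 * 16.3 * 43.3 * 4.123106

6.6931 mm/day


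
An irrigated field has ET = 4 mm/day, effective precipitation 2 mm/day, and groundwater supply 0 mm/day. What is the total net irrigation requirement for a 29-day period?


Daily deficit = ET - Pe - GW = 4 - 2 - 0 = 2 mm/day
NIR = 2 * 29 = 58 mm

58.0000 mm


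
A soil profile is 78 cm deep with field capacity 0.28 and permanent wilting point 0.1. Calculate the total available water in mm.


AWC = (FC - PWP) * d * 10
AWC = (0.28 - 0.1) * 78 * 10
AWC = 0.1800 * 78 * 10

140.4000 mm


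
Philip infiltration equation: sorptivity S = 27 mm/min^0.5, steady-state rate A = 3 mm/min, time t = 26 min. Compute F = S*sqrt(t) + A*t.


F = S*sqrt(t) + A*t
F = 27*sqrt(26) + 3*26
F = 27*5.099020 + 78

215.6735 mm


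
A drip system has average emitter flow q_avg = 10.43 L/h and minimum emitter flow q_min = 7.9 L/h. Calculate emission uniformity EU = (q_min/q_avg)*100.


EU = (q_min/q_avg)*100 = (7.9/10.43)*100 = 75.7430%

75.7430 %


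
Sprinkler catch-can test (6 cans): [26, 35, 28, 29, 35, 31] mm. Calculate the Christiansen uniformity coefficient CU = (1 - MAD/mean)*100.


mean = 30.666667 mm
MAD = 3.000000 mm
CU = (1 - 3.000000/30.666667)*100

90.2174 %


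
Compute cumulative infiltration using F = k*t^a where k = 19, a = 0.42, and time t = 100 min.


F = k * t^a = 19 * 100^0.42
F = 19 * 6.918310

131.4479 mm


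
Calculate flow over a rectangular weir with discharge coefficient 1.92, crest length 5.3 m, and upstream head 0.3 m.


Q = C * L * H^(3/2) = 1.92 * 5.3 * 0.3^1.5 = 1.92 * 5.3 * 0.164317

1.6721 m^3/s


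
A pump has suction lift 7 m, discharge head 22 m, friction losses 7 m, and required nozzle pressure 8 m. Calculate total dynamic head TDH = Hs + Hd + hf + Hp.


TDH = Hs + Hd + hf + Hp = 7 + 22 + 7 + 8 = 44

44 m


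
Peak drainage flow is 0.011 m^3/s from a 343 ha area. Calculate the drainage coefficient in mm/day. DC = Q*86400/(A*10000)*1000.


DC = Q * 86400 / (A * 10000) * 1000
DC = 0.011 * 86400 / (343 * 10000) * 1000
DC = 950400.0000 / 3430000

0.2771 mm/day


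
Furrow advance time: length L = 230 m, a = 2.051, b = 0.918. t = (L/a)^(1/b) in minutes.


t = (L/a)^(1/b)
t = (230/2.051)^(1/0.918)
t = 112.140419^(1/0.918)

170.9450 min


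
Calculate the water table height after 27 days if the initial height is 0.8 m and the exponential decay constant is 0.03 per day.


m = m0 * exp(-k*t)
m = 0.8 * exp(-0.03 * 27)
m = 0.8 * exp(-0.8100)

0.3559 m


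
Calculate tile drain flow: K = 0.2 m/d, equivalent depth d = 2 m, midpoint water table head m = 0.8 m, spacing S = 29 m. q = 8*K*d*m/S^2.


q = 8*K*d*m/S^2
q = 8*0.2*2*0.8/29^2
q = 2.5600 / 841

0.0030 m/d


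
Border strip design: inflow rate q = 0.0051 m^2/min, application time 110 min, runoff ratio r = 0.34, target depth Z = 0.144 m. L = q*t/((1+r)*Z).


L = q*t/((1+r)*Z)
L = 0.0051*110/((1+0.34)*0.144)
L = 0.561/0.19296

2.9073 m


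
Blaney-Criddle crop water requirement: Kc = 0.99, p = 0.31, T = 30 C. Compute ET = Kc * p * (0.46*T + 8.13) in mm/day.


ET = Kc * p * (0.46*T + 8.13)
ET = 0.99 * 0.31 * (0.46*30 + 8.13)
ET = 0.99 * 0.31 * 21.9300

6.7303 mm/day


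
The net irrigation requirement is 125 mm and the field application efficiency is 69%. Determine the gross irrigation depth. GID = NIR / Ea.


Ea = 69% = 0.69
GID = NIR / Ea = 125 / 0.69 = 181.1594 mm

181.1594 mm


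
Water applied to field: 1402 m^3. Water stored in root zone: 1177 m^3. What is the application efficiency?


Ea = V_root / V_field * 100 = 1177 / 1402 * 100 = 83.9515%

83.9515 %


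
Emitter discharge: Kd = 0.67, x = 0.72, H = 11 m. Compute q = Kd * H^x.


q = Kd * H^x = 0.67 * 11^0.72 = 0.67 * 5.620860

3.7660 L/h


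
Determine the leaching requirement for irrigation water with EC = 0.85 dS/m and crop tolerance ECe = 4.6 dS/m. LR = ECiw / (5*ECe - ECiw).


LR = ECiw / (5*ECe - ECiw)
LR = 0.85 / (5*4.6 - 0.85)
LR = 0.85 / 22.1500

0.0384


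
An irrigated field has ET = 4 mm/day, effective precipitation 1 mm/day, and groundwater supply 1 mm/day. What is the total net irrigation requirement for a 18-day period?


Daily deficit = ET - Pe - GW = 4 - 1 - 1 = 2 mm/day
NIR = 2 * 18 = 36 mm

36.0000 mm


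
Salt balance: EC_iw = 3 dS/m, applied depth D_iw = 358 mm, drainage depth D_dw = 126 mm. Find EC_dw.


EC_dw = EC_iw * D_iw / D_dw
EC_dw = 3 * 358 / 126
EC_dw = 1074 / 126

8.5238 dS/m


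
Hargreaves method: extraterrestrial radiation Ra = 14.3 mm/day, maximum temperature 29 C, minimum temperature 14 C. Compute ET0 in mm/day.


Tmean = (Tmax + Tmin)/2 = (29 + 14)/2 = 21.5
ET0 = 0.0023 * 14.3 * (21.5 + 17.8) * sqrt(29 - 14)
ET0 = 0.0023 * 14.3 * 39.3 * 3.872983

5.0061 mm/day


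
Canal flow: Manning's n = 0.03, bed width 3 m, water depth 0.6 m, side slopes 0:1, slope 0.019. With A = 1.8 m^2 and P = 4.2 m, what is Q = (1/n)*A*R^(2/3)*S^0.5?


R = A/P = 1.8/4.2 = 0.428571
Q = (1/0.03) * 1.8 * 0.428571^(2/3) * 0.019^0.5

4.7012 m^3/s


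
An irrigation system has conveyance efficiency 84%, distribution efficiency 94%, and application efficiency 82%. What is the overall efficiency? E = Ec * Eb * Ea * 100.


Ec = 0.84, Eb = 0.94, Ea = 0.82
E = 0.84 * 0.94 * 0.82 * 100 = 64.7472%

64.7472 %


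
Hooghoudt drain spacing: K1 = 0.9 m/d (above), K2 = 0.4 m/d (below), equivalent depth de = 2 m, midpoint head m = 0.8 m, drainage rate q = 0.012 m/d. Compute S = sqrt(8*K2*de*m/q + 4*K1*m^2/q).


S^2 = 8*K2*de*m/q + 4*K1*m^2/q
S^2 = 8*0.4*2*0.8/0.012 + 4*0.9*0.8^2/0.012
S = sqrt(618.6667)

24.8730 m


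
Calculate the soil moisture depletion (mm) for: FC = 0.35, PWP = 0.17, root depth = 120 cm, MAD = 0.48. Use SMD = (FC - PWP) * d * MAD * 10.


SMD = (FC - PWP) * d * MAD * 10
SMD = (0.35 - 0.17) * 120 * 0.48 * 10
SMD = 0.1800 * 120 * 0.48 * 10

103.6800 mm


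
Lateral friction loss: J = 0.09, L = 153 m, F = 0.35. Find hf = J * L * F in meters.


hf = J * L * F = 0.09 * 153 * 0.35 = 4.8195 m

4.8195 m


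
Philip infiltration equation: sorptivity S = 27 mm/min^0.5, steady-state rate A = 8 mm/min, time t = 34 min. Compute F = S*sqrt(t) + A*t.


F = S*sqrt(t) + A*t
F = 27*sqrt(34) + 8*34
F = 27*5.830952 + 272

429.4357 mm


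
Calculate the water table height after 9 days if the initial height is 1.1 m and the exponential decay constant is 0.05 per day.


m = m0 * exp(-k*t)
m = 1.1 * exp(-0.05 * 9)
m = 1.1 * exp(-0.4500)

0.7014 m


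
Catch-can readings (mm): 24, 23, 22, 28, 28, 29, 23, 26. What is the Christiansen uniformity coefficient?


mean = 25.375000 mm
MAD = 2.375000 mm
CU = (1 - 2.375000/25.375000)*100

90.6404 %


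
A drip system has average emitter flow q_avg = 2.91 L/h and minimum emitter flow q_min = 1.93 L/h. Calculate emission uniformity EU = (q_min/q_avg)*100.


EU = (q_min/q_avg)*100 = (1.93/2.91)*100 = 66.3230%

66.3230 %


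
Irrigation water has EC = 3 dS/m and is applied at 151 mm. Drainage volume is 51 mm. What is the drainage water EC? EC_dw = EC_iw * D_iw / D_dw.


EC_dw = EC_iw * D_iw / D_dw
EC_dw = 3 * 151 / 51
EC_dw = 453 / 51

8.8824 dS/m


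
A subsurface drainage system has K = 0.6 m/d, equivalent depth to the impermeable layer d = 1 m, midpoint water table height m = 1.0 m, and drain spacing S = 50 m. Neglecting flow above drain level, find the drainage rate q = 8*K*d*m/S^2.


q = 8*K*d*m/S^2
q = 8*0.6*1*1.0/50^2
q = 4.8000 / 2500

0.0019 m/d


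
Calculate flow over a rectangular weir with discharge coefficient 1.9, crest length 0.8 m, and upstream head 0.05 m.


Q = C * L * H^(3/2) = 1.9 * 0.8 * 0.05^1.5 = 1.9 * 0.8 * 0.011180

0.0170 m^3/s


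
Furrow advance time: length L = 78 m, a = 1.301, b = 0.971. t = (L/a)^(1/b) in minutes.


t = (L/a)^(1/b)
t = (78/1.301)^(1/0.971)
t = 59.953882^(1/0.971)

67.7507 min


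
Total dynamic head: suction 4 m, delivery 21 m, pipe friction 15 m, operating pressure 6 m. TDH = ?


TDH = Hs + Hd + hf + Hp = 4 + 21 + 15 + 6 = 46

46 m


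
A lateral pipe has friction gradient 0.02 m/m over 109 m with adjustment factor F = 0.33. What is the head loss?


hf = J * L * F = 0.02 * 109 * 0.33 = 0.7194 m

0.7194 m


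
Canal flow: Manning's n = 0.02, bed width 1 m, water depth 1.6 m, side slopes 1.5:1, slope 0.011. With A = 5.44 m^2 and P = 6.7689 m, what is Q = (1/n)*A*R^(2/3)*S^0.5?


R = A/P = 5.44/6.7689 = 0.803676
Q = (1/0.02) * 5.44 * 0.803676^(2/3) * 0.011^0.5

24.6596 m^3/s


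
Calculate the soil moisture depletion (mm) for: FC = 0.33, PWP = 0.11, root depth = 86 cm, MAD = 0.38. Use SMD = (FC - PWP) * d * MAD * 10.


SMD = (FC - PWP) * d * MAD * 10
SMD = (0.33 - 0.11) * 86 * 0.38 * 10
SMD = 0.2200 * 86 * 0.38 * 10

71.8960 mm


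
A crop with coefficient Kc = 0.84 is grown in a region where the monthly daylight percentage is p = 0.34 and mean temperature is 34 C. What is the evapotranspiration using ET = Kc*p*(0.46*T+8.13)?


ET = Kc * p * (0.46*T + 8.13)
ET = 0.84 * 0.34 * (0.46*34 + 8.13)
ET = 0.84 * 0.34 * 23.7700

6.7887 mm/day


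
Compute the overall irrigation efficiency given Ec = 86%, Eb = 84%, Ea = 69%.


Ec = 0.86, Eb = 0.84, Ea = 0.69
E = 0.86 * 0.84 * 0.69 * 100 = 49.8456%

49.8456 %


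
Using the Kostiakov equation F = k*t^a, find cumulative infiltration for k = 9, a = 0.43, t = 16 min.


F = k * t^a = 9 * 16^0.43
F = 9 * 3.294364

29.6493 mm


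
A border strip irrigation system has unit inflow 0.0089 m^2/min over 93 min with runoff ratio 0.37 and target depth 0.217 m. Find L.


L = q*t/((1+r)*Z)
L = 0.0089*93/((1+0.37)*0.217)
L = 0.8277/0.29729

2.7842 m


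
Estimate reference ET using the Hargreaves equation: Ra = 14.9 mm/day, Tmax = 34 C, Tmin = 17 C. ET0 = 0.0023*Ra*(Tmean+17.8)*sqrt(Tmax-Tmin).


Tmean = (Tmax + Tmin)/2 = (34 + 17)/2 = 25.5
ET0 = 0.0023 * 14.9 * (25.5 + 17.8) * sqrt(34 - 17)
ET0 = 0.0023 * 14.9 * 43.3 * 4.123106

6.1182 mm/day


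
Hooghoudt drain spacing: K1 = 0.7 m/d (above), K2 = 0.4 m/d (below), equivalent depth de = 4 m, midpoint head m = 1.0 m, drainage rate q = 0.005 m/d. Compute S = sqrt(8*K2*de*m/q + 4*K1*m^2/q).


S^2 = 8*K2*de*m/q + 4*K1*m^2/q
S^2 = 8*0.4*4*1.0/0.005 + 4*0.7*1.0^2/0.005
S = sqrt(3120.0000)

55.8570 m


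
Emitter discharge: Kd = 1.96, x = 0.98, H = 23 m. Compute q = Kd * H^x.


q = Kd * H^x = 1.96 * 23^0.98 = 1.96 * 21.601966

42.3399 L/h


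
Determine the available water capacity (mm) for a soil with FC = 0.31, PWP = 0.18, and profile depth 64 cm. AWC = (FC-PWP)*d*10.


AWC = (FC - PWP) * d * 10
AWC = (0.31 - 0.18) * 64 * 10
AWC = 0.1300 * 64 * 10

83.2000 mm


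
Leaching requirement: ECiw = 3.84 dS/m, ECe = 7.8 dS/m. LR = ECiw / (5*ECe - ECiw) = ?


LR = ECiw / (5*ECe - ECiw)
LR = 3.84 / (5*7.8 - 3.84)
LR = 3.84 / 35.1600

0.1092


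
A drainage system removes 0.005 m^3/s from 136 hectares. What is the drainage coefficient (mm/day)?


DC = Q * 86400 / (A * 10000) * 1000
DC = 0.005 * 86400 / (136 * 10000) * 1000
DC = 432000.0000 / 1360000

0.3176 mm/day


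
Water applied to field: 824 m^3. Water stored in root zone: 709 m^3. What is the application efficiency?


Ea = V_root / V_field * 100 = 709 / 824 * 100 = 86.0437%

86.0437 %


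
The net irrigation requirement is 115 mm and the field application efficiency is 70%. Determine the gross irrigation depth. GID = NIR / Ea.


Ea = 70% = 0.7
GID = NIR / Ea = 115 / 0.7 = 164.2857 mm

164.2857 mm


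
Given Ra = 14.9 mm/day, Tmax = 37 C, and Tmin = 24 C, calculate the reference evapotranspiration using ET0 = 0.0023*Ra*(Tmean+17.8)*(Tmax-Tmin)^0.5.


Tmean = (Tmax + Tmin)/2 = (37 + 24)/2 = 30.5
ET0 = 0.0023 * 14.9 * (30.5 + 17.8) * sqrt(37 - 24)
ET0 = 0.0023 * 14.9 * 48.3 * 3.605551

5.9681 mm/day


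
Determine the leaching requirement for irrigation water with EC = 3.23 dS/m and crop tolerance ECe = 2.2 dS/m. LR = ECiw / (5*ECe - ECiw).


LR = ECiw / (5*ECe - ECiw)
LR = 3.23 / (5*2.2 - 3.23)
LR = 3.23 / 7.7700

0.4157


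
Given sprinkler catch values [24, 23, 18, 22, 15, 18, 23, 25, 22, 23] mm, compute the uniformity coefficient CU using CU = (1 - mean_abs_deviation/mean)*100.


mean = 21.300000 mm
MAD = 2.580000 mm
CU = (1 - 2.580000/21.300000)*100

87.8873 %
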